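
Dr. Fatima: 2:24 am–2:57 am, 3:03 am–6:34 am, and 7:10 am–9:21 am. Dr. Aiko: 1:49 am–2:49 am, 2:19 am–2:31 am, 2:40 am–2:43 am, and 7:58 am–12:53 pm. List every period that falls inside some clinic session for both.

2:24 am–2:49 am, 7:58 am–9:21 am

Merge the second list: 1:49 am–2:49 am, 7:58 am–12:53 pm.
2:24 am–2:57 am ∩ B → 2:24 am–2:49 am.
3:03 am–6:34 am meets no B interval.
7:10 am–9:21 am ∩ B → 7:58 am–9:21 am.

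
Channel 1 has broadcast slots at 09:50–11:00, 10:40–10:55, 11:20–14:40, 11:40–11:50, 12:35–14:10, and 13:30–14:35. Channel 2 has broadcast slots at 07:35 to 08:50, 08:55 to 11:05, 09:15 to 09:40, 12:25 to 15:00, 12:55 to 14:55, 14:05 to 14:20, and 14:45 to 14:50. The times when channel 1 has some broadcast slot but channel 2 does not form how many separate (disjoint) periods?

1

Merge the first list: 09:50-11:00, 11:20-14:40.
Merge the second list: 07:35-08:50, 08:55-11:05, 12:25-15:00.
A \ B = 11:20-12:25.
That is 1 disjoint piece.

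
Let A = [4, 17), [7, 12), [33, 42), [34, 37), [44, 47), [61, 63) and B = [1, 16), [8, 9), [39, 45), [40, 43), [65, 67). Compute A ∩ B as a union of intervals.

First set merges to [4, 17), [33, 42), [44, 47), [61, 63).
Second set merges to [1, 16), [39, 45), [65, 67).
[4, 17) overlaps B on [4, 16).
[33, 42) overlaps B on [39, 42).
[44, 47) overlaps B on [44, 45).
[61, 63) falls entirely outside B.

[4, 16) ∪ [39, 42) ∪ [44, 45)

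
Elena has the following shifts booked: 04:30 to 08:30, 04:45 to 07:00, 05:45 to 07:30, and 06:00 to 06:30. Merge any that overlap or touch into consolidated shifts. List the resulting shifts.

04:30-08:30

04:45-07:00 overlaps/touches 04:30-08:30 → extend to 04:30-08:30.
05:45-07:30 overlaps/touches 04:30-08:30 → extend to 04:30-08:30.
06:00-06:30 overlaps/touches 04:30-08:30 → extend to 04:30-08:30.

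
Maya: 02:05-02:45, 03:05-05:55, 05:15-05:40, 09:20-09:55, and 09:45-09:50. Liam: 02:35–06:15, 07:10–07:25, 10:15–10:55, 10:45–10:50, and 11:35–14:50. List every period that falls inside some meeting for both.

02:35–02:45, 03:05–05:55

First set merges to 02:05–02:45, 03:05–05:55, 09:20–09:55.
Second set merges to 02:35–06:15, 07:10–07:25, 10:15–10:55, 11:35–14:50.
02:05–02:45 ∩ B → 02:35–02:45.
03:05–05:55 ∩ B → 03:05–05:55.
09:20–09:55 meets no B interval.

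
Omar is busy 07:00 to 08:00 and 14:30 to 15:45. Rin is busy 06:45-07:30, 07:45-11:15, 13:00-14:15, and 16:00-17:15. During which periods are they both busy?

07:00-08:00 overlaps B on 07:00-07:30, 07:45-08:00.
14:30-15:45 falls entirely outside B.

07:00-07:30, 07:45-08:00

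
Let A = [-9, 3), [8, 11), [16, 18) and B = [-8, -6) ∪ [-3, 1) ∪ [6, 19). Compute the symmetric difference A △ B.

[-9, -8) ∪ [-6, -3) ∪ [1, 3) ∪ [6, 8) ∪ [11, 16) ∪ [18, 19)

Only in the first: [-9, -8), [-6, -3), [1, 3).
Only in the second: [6, 8), [11, 16), [18, 19).
Together these are the periods covered by exactly one.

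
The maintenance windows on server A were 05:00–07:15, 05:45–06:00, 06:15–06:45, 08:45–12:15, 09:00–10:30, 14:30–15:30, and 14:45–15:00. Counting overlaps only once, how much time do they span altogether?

6 h 45 min

Merged: 05:00-07:15, 08:45-12:15, 14:30-15:30.
Lengths: 2 h 15 min + 3 h 30 min + 1 h = 6 h 45 min.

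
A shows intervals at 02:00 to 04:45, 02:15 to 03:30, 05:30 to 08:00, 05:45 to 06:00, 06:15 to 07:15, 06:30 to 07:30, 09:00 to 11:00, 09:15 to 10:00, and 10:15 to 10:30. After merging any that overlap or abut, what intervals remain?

02:15-03:30 overlaps/touches 02:00-04:45 → extend to 02:00-04:45.
05:30-08:00 is disjoint → start new block.
05:45-06:00 overlaps/touches 05:30-08:00 → extend to 05:30-08:00.
06:15-07:15 overlaps/touches 05:30-08:00 → extend to 05:30-08:00.
06:30-07:30 overlaps/touches 05:30-08:00 → extend to 05:30-08:00.
09:00-11:00 is disjoint → start new block.
09:15-10:00 overlaps/touches 09:00-11:00 → extend to 09:00-11:00.
10:15-10:30 overlaps/touches 09:00-11:00 → extend to 09:00-11:00.

02:00-04:45, 05:30-08:00, 09:00-11:00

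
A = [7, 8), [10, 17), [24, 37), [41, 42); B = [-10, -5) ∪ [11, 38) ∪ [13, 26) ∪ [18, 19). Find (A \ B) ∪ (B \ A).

B, merged: [-10, -5), [11, 38).
A \ B = [7, 8), [10, 11), [41, 42).
B \ A = [-10, -5), [17, 24), [37, 38).
Union of the two gives the symmetric difference.

[-10, -5) ∪ [7, 8) ∪ [10, 11) ∪ [17, 24) ∪ [37, 38) ∪ [41, 42)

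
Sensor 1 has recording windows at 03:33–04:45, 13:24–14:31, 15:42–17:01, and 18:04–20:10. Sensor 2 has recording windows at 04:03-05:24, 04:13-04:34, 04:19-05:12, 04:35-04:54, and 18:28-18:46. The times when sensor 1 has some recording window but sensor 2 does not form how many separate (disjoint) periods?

Merge the second list: 04:03–05:24, 18:28–18:46.
A \ B = 03:33–04:03, 13:24–14:31, 15:42–17:01, 18:04–18:28, 18:46–20:10.
That is 5 disjoint pieces.

5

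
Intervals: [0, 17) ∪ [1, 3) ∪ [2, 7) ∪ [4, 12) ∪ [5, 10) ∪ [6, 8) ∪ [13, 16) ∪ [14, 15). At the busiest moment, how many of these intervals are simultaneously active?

Walk the sorted start/end points keeping a running depth.
The depth first hits 5 at 6.

5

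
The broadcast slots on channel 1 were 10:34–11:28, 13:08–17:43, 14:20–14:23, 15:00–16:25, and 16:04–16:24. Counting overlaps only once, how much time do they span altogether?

5 h 29 min

Merged: 10:34–11:28, 13:08–17:43.
Lengths: 54 min + 4 h 35 min = 5 h 29 min.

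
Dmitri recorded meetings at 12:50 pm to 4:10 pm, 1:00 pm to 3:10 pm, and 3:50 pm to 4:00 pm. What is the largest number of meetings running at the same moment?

2

At 1:00 pm, 2 of the intervals are simultaneously active.
No point has more.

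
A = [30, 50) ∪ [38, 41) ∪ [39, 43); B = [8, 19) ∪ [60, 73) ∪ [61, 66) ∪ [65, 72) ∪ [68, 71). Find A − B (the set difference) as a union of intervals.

First set merges to [30, 50).
Second set merges to [8, 19), [60, 73).
[30, 50) is untouched.

[30, 50)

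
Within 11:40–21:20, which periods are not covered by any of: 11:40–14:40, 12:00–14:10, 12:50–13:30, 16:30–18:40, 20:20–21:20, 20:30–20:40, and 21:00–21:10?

14:40-16:30, 18:40-20:20

After merging, the occupied span is 11:40-14:40, 16:30-18:40, 20:20-21:20.
Gaps within 11:40-21:20: 14:40-16:30, 18:40-20:20.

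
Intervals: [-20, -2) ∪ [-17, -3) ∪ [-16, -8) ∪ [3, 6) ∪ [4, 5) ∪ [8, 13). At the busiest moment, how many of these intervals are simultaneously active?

3

Sweep endpoints in order; track running count of active intervals.
Peak of 3 reached at -16.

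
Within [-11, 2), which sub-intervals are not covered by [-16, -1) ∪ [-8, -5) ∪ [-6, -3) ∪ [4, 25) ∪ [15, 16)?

Covered (merged): [-16, -1), [4, 25).
Complement within [-11, 2): [-1, 2).

[-1, 2)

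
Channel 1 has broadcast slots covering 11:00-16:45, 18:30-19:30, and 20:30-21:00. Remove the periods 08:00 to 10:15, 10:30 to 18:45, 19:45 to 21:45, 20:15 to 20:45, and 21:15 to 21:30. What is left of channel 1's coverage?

18:45-19:30

B, merged: 08:00-10:15, 10:30-18:45, 19:45-21:45.
11:00-16:45 lies entirely inside B → drops out.
18:30-19:30 with B removed leaves 18:45-19:30.
20:30-21:00 lies entirely inside B → drops out.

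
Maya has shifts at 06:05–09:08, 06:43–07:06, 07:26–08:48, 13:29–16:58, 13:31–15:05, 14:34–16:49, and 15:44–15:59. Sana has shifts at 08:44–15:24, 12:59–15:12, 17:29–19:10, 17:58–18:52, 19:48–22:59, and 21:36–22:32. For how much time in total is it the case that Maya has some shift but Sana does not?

4 h 13 min

A, merged: 06:05-09:08, 13:29-16:58.
B, merged: 08:44-15:24, 17:29-19:10, 19:48-22:59.
A \ B = 06:05-08:44, 15:24-16:58.
Total: 2 h 39 min + 1 h 34 min = 4 h 13 min.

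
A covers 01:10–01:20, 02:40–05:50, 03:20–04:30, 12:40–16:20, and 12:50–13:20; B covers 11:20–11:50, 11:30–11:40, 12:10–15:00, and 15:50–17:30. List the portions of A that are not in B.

First set merges to 01:10-01:20, 02:40-05:50, 12:40-16:20.
Second set merges to 11:20-11:50, 12:10-15:00, 15:50-17:30.
01:10-01:20: nothing removed.
02:40-05:50: nothing removed.
12:40-16:20 \ B = 15:00-15:50.

01:10-01:20, 02:40-05:50, 15:00-15:50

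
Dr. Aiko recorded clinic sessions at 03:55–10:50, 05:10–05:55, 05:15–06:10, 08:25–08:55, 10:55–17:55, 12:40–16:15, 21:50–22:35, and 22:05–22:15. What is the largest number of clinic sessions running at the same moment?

3

At 05:15, 3 of the intervals are simultaneously active.
No point has more.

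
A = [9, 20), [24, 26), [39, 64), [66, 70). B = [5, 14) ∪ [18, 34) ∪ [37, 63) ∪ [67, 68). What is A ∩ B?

[9, 14) ∪ [18, 20) ∪ [24, 26) ∪ [39, 63) ∪ [67, 68)

[9, 20) meets the second set on [9, 14), [18, 20).
[24, 26) meets the second set on [24, 26).
[39, 64) meets the second set on [39, 63).
[66, 70) meets the second set on [67, 68).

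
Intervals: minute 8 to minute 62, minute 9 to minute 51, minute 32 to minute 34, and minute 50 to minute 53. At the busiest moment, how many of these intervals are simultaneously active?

At minute 32, 3 of the intervals are simultaneously active.
No point has more.

3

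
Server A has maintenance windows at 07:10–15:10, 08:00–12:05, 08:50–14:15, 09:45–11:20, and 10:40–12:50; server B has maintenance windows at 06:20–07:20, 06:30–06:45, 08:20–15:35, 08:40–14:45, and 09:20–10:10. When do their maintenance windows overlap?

First set merges to 07:10–15:10.
Second set merges to 06:20–07:20, 08:20–15:35.
07:10–15:10 overlaps B on 07:10–07:20, 08:20–15:10.

07:10–07:20, 08:20–15:10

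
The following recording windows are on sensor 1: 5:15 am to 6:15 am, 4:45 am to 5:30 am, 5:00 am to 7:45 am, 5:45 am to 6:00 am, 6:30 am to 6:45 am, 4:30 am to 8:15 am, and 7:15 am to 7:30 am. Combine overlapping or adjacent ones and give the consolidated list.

4:30 am–8:15 am

Sort by start: 4:30 am–8:15 am, 4:45 am–5:30 am, 5:00 am–7:45 am, 5:15 am–6:15 am, 5:45 am–6:00 am, 6:30 am–6:45 am, 7:15 am–7:30 am.
4:45 am–5:30 am overlaps/touches 4:30 am–8:15 am → extend to 4:30 am–8:15 am.
5:00 am–7:45 am overlaps/touches 4:30 am–8:15 am → extend to 4:30 am–8:15 am.
5:15 am–6:15 am overlaps/touches 4:30 am–8:15 am → extend to 4:30 am–8:15 am.
5:45 am–6:00 am overlaps/touches 4:30 am–8:15 am → extend to 4:30 am–8:15 am.
6:30 am–6:45 am overlaps/touches 4:30 am–8:15 am → extend to 4:30 am–8:15 am.
7:15 am–7:30 am overlaps/touches 4:30 am–8:15 am → extend to 4:30 am–8:15 am.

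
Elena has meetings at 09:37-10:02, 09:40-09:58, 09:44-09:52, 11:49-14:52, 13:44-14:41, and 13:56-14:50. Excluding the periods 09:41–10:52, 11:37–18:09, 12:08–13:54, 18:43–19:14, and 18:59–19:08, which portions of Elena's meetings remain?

Merge the first list: 09:37-10:02, 11:49-14:52.
Merge the second list: 09:41-10:52, 11:37-18:09, 18:43-19:14.
09:37-10:02 with B removed leaves 09:37-09:41.
11:49-14:52 lies entirely inside B → drops out.

09:37-09:41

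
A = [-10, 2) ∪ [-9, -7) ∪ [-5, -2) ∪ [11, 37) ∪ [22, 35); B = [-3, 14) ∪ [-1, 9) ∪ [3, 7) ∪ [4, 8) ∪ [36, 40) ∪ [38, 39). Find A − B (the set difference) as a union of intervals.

[-10, -3) ∪ [14, 36)

First set merges to [-10, 2), [11, 37).
Second set merges to [-3, 14), [36, 40).
[-10, 2) \ B = [-10, -3).
[11, 37) \ B = [14, 36).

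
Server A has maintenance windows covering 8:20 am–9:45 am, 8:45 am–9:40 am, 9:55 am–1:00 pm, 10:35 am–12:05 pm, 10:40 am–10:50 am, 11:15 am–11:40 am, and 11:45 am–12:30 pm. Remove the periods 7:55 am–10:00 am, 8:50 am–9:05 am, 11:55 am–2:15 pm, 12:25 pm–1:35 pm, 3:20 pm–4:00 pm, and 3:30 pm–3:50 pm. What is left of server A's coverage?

First set merges to 8:20 am-9:45 am, 9:55 am-1:00 pm.
Second set merges to 7:55 am-10:00 am, 11:55 am-2:15 pm, 3:20 pm-4:00 pm.
8:20 am-9:45 am lies entirely inside B → drops out.
9:55 am-1:00 pm with B removed leaves 10:00 am-11:55 am.

10:00 am-11:55 am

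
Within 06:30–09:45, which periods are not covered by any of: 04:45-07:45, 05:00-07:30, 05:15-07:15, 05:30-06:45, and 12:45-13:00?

07:45–09:45

Covered (merged): 04:45–07:45, 12:45–13:00.
Gaps within 06:30–09:45: 07:45–09:45.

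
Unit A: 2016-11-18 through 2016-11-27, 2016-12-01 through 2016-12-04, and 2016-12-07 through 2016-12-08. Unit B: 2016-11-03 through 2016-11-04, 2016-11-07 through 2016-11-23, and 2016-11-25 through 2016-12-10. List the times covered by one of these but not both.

2016-11-03 through 2016-11-04, 2016-11-07 through 2016-11-17, 2016-11-24 through 2016-11-24, 2016-11-28 through 2016-11-30, 2016-12-05 through 2016-12-06, 2016-12-09 through 2016-12-10

A \ B = 2016-11-24 through 2016-11-24.
B \ A = 2016-11-03 through 2016-11-04, 2016-11-07 through 2016-11-17, 2016-11-28 through 2016-11-30, 2016-12-05 through 2016-12-06, 2016-12-09 through 2016-12-10.
Union of the two gives the symmetric difference.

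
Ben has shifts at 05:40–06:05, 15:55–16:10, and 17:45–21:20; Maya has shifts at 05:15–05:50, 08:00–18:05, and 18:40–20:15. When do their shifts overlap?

05:40–06:05 meets the second set on 05:40–05:50.
15:55–16:10 meets the second set on 15:55–16:10.
17:45–21:20 meets the second set on 17:45–18:05, 18:40–20:15.

05:40–05:50, 15:55–16:10, 17:45–18:05, 18:40–20:15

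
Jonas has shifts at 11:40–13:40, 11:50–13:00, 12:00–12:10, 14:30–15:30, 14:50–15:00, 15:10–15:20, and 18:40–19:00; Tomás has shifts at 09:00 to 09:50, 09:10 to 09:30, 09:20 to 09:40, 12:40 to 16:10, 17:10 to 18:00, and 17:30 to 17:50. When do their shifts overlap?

12:40-13:40, 14:30-15:30

A, merged: 11:40-13:40, 14:30-15:30, 18:40-19:00.
B, merged: 09:00-09:50, 12:40-16:10, 17:10-18:00.
11:40-13:40 ∩ B → 12:40-13:40.
14:30-15:30 ∩ B → 14:30-15:30.
18:40-19:00 meets no B interval.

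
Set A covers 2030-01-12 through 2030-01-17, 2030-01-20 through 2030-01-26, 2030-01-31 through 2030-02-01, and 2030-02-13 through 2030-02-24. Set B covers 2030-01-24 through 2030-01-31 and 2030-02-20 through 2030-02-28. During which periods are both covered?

2030-01-24 through 2030-01-26, 2030-01-31 through 2030-01-31, 2030-02-20 through 2030-02-24

2030-01-12 through 2030-01-17: no overlap with the second set.
2030-01-20 through 2030-01-26 meets the second set on 2030-01-24 through 2030-01-26.
2030-01-31 through 2030-02-01 meets the second set on 2030-01-31 through 2030-01-31.
2030-02-13 through 2030-02-24 meets the second set on 2030-02-20 through 2030-02-24.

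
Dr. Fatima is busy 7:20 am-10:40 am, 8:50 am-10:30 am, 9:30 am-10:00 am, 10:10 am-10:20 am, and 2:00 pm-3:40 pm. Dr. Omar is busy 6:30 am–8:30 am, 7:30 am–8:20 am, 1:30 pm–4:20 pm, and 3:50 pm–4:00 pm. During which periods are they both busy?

7:20 am–8:30 am, 2:00 pm–3:40 pm

A, merged: 7:20 am–10:40 am, 2:00 pm–3:40 pm.
B, merged: 6:30 am–8:30 am, 1:30 pm–4:20 pm.
7:20 am–10:40 am meets the second set on 7:20 am–8:30 am.
2:00 pm–3:40 pm meets the second set on 2:00 pm–3:40 pm.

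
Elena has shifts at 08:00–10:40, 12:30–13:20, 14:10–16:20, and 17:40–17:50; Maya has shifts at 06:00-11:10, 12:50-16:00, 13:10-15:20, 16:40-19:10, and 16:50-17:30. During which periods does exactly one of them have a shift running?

B, merged: 06:00-11:10, 12:50-16:00, 16:40-19:10.
Only in the first: 12:30-12:50, 16:00-16:20.
Only in the second: 06:00-08:00, 10:40-11:10, 13:20-14:10, 16:40-17:40, 17:50-19:10.
Together these are the periods covered by exactly one.

06:00-08:00, 10:40-11:10, 12:30-12:50, 13:20-14:10, 16:00-16:20, 16:40-17:40, 17:50-19:10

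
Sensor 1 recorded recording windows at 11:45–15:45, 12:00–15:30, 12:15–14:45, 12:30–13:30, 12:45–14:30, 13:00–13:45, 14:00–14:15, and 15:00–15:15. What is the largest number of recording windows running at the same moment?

6

Sweep endpoints in order; track running count of active intervals.
Peak of 6 reached at 13:00.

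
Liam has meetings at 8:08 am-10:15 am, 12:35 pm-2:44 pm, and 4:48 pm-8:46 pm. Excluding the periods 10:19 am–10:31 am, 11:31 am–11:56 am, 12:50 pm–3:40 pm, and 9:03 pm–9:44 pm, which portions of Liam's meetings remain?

8:08 am–10:15 am, 12:35 pm–12:50 pm, 4:48 pm–8:46 pm

8:08 am–10:15 am: nothing removed.
12:35 pm–2:44 pm \ B = 12:35 pm–12:50 pm.
4:48 pm–8:46 pm: nothing removed.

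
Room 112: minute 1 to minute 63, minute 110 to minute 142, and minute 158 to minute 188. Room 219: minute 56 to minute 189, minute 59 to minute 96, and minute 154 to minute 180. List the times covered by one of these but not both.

minute 1 to minute 56, minute 63 to minute 110, minute 142 to minute 158, minute 188 to minute 189

Second set merges to minute 56 to minute 189.
Only in the first: minute 1 to minute 56.
Only in the second: minute 63 to minute 110, minute 142 to minute 158, minute 188 to minute 189.
Together these are the periods covered by exactly one.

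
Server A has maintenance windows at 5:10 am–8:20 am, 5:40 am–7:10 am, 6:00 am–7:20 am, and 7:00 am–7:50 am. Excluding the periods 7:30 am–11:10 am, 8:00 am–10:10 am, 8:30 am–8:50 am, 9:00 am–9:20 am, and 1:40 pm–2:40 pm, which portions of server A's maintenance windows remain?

Merge the first list: 5:10 am–8:20 am.
Merge the second list: 7:30 am–11:10 am, 1:40 pm–2:40 pm.
5:10 am–8:20 am minus B → 5:10 am–7:30 am.

5:10 am–7:30 am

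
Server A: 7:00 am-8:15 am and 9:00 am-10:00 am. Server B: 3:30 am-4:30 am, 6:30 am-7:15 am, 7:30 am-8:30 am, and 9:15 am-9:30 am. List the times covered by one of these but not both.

3:30 am-4:30 am, 6:30 am-7:00 am, 7:15 am-7:30 am, 8:15 am-8:30 am, 9:00 am-9:15 am, 9:30 am-10:00 am

A but not B: 7:15 am-7:30 am, 9:00 am-9:15 am, 9:30 am-10:00 am.
B but not A: 3:30 am-4:30 am, 6:30 am-7:00 am, 8:15 am-8:30 am.
Combining gives A △ B.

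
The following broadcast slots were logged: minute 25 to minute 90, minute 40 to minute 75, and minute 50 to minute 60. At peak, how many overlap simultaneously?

At minute 50, 3 of the intervals are simultaneously active.
No point has more.

3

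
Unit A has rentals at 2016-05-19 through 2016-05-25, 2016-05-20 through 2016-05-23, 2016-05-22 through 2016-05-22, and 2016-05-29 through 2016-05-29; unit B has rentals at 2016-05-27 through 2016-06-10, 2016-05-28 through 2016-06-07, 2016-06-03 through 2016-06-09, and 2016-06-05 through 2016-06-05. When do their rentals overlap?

2016-05-29 through 2016-05-29

Merge the first list: 2016-05-19 through 2016-05-25, 2016-05-29 through 2016-05-29.
Merge the second list: 2016-05-27 through 2016-06-10.
2016-05-19 through 2016-05-25 falls entirely outside B.
2016-05-29 through 2016-05-29 overlaps B on 2016-05-29 through 2016-05-29.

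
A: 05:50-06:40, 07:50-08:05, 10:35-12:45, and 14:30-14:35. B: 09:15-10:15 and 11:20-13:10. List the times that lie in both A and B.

11:20–12:45

05:50–06:40: no overlap with the second set.
07:50–08:05: no overlap with the second set.
10:35–12:45 meets the second set on 11:20–12:45.
14:30–14:35: no overlap with the second set.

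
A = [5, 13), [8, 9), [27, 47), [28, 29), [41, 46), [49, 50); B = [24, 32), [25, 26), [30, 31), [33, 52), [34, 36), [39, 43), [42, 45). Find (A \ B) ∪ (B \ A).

[5, 13) ∪ [24, 27) ∪ [32, 33) ∪ [47, 49) ∪ [50, 52)

Merge the first list: [5, 13), [27, 47), [49, 50).
Merge the second list: [24, 32), [33, 52).
Only in the first: [5, 13), [32, 33).
Only in the second: [24, 27), [47, 49), [50, 52).
Together these are the periods covered by exactly one.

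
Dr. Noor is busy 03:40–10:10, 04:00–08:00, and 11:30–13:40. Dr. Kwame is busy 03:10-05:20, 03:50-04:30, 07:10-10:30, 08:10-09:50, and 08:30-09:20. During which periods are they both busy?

03:40–05:20, 07:10–10:10

First set merges to 03:40–10:10, 11:30–13:40.
Second set merges to 03:10–05:20, 07:10–10:30.
03:40–10:10 meets the second set on 03:40–05:20, 07:10–10:10.
11:30–13:40: no overlap with the second set.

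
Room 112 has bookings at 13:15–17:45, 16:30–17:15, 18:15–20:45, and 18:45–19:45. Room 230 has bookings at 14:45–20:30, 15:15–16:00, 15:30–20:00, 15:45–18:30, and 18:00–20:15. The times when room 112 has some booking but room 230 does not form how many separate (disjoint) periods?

2

First set merges to 13:15–17:45, 18:15–20:45.
Second set merges to 14:45–20:30.
A \ B = 13:15–14:45, 20:30–20:45.
That is 2 disjoint pieces.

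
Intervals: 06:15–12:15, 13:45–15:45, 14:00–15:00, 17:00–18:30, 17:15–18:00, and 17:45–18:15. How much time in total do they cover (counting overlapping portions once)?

Merged: 06:15–12:15, 13:45–15:45, 17:00–18:30.
Lengths: 6 h + 2 h + 1 h 30 min = 9 h 30 min.

9 h 30 min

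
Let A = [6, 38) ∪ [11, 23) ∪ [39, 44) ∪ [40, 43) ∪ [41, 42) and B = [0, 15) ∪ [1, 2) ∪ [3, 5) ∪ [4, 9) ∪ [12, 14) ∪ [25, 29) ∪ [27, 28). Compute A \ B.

A, merged: [6, 38), [39, 44).
B, merged: [0, 15), [25, 29).
[6, 38) with B removed leaves [15, 25), [29, 38).
[39, 44) is untouched.

[15, 25) ∪ [29, 38) ∪ [39, 44)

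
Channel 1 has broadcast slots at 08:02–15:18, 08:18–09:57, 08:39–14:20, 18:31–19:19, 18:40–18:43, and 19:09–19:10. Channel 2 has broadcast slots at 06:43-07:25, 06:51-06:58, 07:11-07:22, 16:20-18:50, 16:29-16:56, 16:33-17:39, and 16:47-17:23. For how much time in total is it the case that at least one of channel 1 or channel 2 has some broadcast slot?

10 h 57 min

A, merged: 08:02-15:18, 18:31-19:19.
B, merged: 06:43-07:25, 16:20-18:50.
A ∪ B = 06:43-07:25, 08:02-15:18, 16:20-19:19.
Total: 42 min + 7 h 16 min + 2 h 59 min = 10 h 57 min.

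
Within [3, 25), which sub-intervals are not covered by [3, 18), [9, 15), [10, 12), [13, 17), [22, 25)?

Covered (merged): [3, 18), [22, 25).
Uncovered inside [3, 25): [18, 22).

[18, 22)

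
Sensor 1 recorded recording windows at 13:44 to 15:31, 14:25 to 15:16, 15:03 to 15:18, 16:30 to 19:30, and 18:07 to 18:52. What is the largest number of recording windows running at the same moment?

3

At 15:03, 3 of the intervals are simultaneously active.
No point has more.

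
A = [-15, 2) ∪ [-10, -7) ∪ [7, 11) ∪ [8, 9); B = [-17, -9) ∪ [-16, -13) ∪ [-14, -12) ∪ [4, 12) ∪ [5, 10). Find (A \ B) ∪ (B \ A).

[-17, -15) ∪ [-9, 2) ∪ [4, 7) ∪ [11, 12)

Merge the first list: [-15, 2), [7, 11).
Merge the second list: [-17, -9), [4, 12).
Only in the first: [-9, 2).
Only in the second: [-17, -15), [4, 7), [11, 12).
Together these are the periods covered by exactly one.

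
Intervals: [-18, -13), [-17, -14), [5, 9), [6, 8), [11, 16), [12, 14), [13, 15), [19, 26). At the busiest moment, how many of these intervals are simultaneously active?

3

Walk the sorted start/end points keeping a running depth.
The depth first hits 3 at 13.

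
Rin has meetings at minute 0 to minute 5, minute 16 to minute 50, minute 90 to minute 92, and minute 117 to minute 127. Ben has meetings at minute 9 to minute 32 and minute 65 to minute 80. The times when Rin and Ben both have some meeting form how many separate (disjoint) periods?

A ∩ B = minute 16 to minute 32.
That is 1 disjoint piece.

1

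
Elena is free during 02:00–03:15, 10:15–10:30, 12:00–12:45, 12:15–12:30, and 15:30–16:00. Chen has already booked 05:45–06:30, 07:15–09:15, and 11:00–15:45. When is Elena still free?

02:00-03:15, 10:15-10:30, 15:45-16:00

First set merges to 02:00-03:15, 10:15-10:30, 12:00-12:45, 15:30-16:00.
02:00-03:15: no B overlap → unchanged.
10:15-10:30: no B overlap → unchanged.
12:00-12:45: fully covered by B → removed.
15:30-16:00 minus B → 15:45-16:00.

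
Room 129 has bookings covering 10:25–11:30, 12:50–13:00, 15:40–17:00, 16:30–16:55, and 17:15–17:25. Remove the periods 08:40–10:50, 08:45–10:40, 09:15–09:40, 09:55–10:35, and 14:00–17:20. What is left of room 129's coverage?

10:50-11:30, 12:50-13:00, 17:20-17:25

A, merged: 10:25-11:30, 12:50-13:00, 15:40-17:00, 17:15-17:25.
B, merged: 08:40-10:50, 14:00-17:20.
10:25-11:30 minus B → 10:50-11:30.
12:50-13:00: no B overlap → unchanged.
15:40-17:00: fully covered by B → removed.
17:15-17:25 minus B → 17:20-17:25.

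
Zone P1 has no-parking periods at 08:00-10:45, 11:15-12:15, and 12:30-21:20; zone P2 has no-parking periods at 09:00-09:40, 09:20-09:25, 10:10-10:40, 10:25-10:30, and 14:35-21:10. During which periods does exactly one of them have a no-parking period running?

Merge the second list: 09:00-09:40, 10:10-10:40, 14:35-21:10.
A but not B: 08:00-09:00, 09:40-10:10, 10:40-10:45, 11:15-12:15, 12:30-14:35, 21:10-21:20.
B but not A: none.
Combining gives A △ B.

08:00-09:00, 09:40-10:10, 10:40-10:45, 11:15-12:15, 12:30-14:35, 21:10-21:20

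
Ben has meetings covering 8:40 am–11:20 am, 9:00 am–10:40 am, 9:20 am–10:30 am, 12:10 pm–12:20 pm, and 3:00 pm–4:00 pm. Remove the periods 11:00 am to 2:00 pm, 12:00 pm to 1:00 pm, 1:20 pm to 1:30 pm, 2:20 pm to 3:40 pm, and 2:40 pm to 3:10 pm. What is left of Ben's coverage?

First set merges to 8:40 am–11:20 am, 12:10 pm–12:20 pm, 3:00 pm–4:00 pm.
Second set merges to 11:00 am–2:00 pm, 2:20 pm–3:40 pm.
8:40 am–11:20 am \ B = 8:40 am–11:00 am.
12:10 pm–12:20 pm: entirely removed.
3:00 pm–4:00 pm \ B = 3:40 pm–4:00 pm.

8:40 am–11:00 am, 3:40 pm–4:00 pm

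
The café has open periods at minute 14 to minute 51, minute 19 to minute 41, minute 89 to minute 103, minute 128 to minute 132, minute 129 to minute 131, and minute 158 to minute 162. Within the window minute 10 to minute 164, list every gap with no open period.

minute 10 to minute 14, minute 51 to minute 89, minute 103 to minute 128, minute 132 to minute 158, minute 162 to minute 164

The merged coverage is minute 14 to minute 51, minute 89 to minute 103, minute 128 to minute 132, minute 158 to minute 162.
Complement within minute 10 to minute 164: minute 10 to minute 14, minute 51 to minute 89, minute 103 to minute 128, minute 132 to minute 158, minute 162 to minute 164.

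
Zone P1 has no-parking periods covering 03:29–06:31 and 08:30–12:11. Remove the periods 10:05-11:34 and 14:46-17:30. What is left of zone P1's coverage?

03:29–06:31: no B overlap → unchanged.
08:30–12:11 minus B → 08:30–10:05, 11:34–12:11.

03:29–06:31, 08:30–10:05, 11:34–12:11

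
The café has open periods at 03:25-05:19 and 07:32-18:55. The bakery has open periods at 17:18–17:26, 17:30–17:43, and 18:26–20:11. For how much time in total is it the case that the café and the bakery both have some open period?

A ∩ B = 17:18–17:26, 17:30–17:43, 18:26–18:55.
Total: 8 min + 13 min + 29 min = 50 min.

50 min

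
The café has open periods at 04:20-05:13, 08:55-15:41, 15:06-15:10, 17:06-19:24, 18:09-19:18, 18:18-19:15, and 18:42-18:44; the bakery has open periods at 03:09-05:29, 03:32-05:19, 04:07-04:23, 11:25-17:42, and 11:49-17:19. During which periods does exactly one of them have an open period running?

First set merges to 04:20-05:13, 08:55-15:41, 17:06-19:24.
Second set merges to 03:09-05:29, 11:25-17:42.
A \ B = 08:55-11:25, 17:42-19:24.
B \ A = 03:09-04:20, 05:13-05:29, 15:41-17:06.
Union of the two gives the symmetric difference.

03:09-04:20, 05:13-05:29, 08:55-11:25, 15:41-17:06, 17:42-19:24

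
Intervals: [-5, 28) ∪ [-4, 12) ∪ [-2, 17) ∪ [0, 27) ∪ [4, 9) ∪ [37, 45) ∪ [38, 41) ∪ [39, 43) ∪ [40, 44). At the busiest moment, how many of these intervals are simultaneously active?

5

Walk the sorted start/end points keeping a running depth.
The depth first hits 5 at 4.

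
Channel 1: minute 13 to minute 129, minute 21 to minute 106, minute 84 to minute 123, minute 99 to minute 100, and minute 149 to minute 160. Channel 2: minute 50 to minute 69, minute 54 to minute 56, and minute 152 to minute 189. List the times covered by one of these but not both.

minute 13 to minute 50, minute 69 to minute 129, minute 149 to minute 152, minute 160 to minute 189

First set merges to minute 13 to minute 129, minute 149 to minute 160.
Second set merges to minute 50 to minute 69, minute 152 to minute 189.
A \ B = minute 13 to minute 50, minute 69 to minute 129, minute 149 to minute 152.
B \ A = minute 160 to minute 189.
Union of the two gives the symmetric difference.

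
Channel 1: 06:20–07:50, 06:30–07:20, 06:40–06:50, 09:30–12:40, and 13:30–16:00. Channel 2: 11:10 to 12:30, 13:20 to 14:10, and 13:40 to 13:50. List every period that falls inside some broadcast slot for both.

11:10–12:30, 13:30–14:10

Merge the first list: 06:20–07:50, 09:30–12:40, 13:30–16:00.
Merge the second list: 11:10–12:30, 13:20–14:10.
06:20–07:50: no overlap with the second set.
09:30–12:40 meets the second set on 11:10–12:30.
13:30–16:00 meets the second set on 13:30–14:10.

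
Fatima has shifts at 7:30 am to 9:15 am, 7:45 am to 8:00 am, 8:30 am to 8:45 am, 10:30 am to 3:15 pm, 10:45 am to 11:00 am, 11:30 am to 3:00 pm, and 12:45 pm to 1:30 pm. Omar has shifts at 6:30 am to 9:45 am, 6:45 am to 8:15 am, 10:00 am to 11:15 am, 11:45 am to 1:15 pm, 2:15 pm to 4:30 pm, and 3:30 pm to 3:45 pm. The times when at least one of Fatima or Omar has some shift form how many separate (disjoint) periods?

2

A, merged: 7:30 am-9:15 am, 10:30 am-3:15 pm.
B, merged: 6:30 am-9:45 am, 10:00 am-11:15 am, 11:45 am-1:15 pm, 2:15 pm-4:30 pm.
A ∪ B = 6:30 am-9:45 am, 10:00 am-4:30 pm.
That is 2 disjoint pieces.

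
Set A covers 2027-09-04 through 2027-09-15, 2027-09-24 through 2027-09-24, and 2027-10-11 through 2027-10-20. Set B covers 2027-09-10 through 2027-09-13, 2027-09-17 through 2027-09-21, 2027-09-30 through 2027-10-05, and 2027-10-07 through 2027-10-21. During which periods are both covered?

2027-09-10 through 2027-09-13, 2027-10-11 through 2027-10-20

2027-09-04 through 2027-09-15 overlaps B on 2027-09-10 through 2027-09-13.
2027-09-24 through 2027-09-24 falls entirely outside B.
2027-10-11 through 2027-10-20 overlaps B on 2027-10-11 through 2027-10-20.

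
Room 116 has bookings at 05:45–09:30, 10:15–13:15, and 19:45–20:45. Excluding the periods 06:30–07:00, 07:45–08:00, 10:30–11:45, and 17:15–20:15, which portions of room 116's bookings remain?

05:45-09:30 minus B → 05:45-06:30, 07:00-07:45, 08:00-09:30.
10:15-13:15 minus B → 10:15-10:30, 11:45-13:15.
19:45-20:45 minus B → 20:15-20:45.

05:45-06:30, 07:00-07:45, 08:00-09:30, 10:15-10:30, 11:45-13:15, 20:15-20:45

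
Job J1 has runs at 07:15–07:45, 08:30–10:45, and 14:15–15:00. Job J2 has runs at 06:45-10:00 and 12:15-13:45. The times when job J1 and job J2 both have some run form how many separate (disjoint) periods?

A ∩ B = 07:15–07:45, 08:30–10:00.
That is 2 disjoint pieces.

2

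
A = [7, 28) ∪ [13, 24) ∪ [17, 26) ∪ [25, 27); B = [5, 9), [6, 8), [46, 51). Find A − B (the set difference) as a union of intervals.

[9, 28)

First set merges to [7, 28).
Second set merges to [5, 9), [46, 51).
[7, 28) \ B = [9, 28).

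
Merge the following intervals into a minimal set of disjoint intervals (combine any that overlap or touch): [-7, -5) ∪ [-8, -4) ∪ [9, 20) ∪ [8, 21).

[-8, -4) ∪ [8, 21)

Sort by start: [-8, -4), [-7, -5), [8, 21), [9, 20).
[-7, -5) overlaps/touches [-8, -4) → extend to [-8, -4).
[8, 21) is disjoint → start new block.
[9, 20) overlaps/touches [8, 21) → extend to [8, 21).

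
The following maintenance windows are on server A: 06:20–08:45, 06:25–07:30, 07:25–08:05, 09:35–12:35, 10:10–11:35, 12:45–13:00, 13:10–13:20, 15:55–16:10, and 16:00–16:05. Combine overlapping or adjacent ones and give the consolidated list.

06:20-08:45, 09:35-12:35, 12:45-13:00, 13:10-13:20, 15:55-16:10

06:25-07:30 overlaps/touches 06:20-08:45 → extend to 06:20-08:45.
07:25-08:05 overlaps/touches 06:20-08:45 → extend to 06:20-08:45.
09:35-12:35 is disjoint → start new block.
10:10-11:35 overlaps/touches 09:35-12:35 → extend to 09:35-12:35.
12:45-13:00 is disjoint → start new block.
13:10-13:20 is disjoint → start new block.
15:55-16:10 is disjoint → start new block.
16:00-16:05 overlaps/touches 15:55-16:10 → extend to 15:55-16:10.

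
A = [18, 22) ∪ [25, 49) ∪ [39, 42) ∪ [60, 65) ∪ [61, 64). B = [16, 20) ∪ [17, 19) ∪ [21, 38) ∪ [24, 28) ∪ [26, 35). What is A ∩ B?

[18, 20) ∪ [21, 22) ∪ [25, 38)

Merge the first list: [18, 22), [25, 49), [60, 65).
Merge the second list: [16, 20), [21, 38).
[18, 22) ∩ B → [18, 20), [21, 22).
[25, 49) ∩ B → [25, 38).
[60, 65) meets no B interval.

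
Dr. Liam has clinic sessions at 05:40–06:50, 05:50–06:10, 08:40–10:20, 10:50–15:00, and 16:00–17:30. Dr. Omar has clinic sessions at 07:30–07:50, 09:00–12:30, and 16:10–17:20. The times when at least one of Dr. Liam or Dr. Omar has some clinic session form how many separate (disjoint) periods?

4

First set merges to 05:40-06:50, 08:40-10:20, 10:50-15:00, 16:00-17:30.
A ∪ B = 05:40-06:50, 07:30-07:50, 08:40-15:00, 16:00-17:30.
That is 4 disjoint pieces.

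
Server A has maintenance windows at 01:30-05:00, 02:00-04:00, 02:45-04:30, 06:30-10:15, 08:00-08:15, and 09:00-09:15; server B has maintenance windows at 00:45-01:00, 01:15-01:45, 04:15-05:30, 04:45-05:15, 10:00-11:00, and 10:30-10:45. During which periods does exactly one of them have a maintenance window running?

First set merges to 01:30–05:00, 06:30–10:15.
Second set merges to 00:45–01:00, 01:15–01:45, 04:15–05:30, 10:00–11:00.
A \ B = 01:45–04:15, 06:30–10:00.
B \ A = 00:45–01:00, 01:15–01:30, 05:00–05:30, 10:15–11:00.
Union of the two gives the symmetric difference.

00:45–01:00, 01:15–01:30, 01:45–04:15, 05:00–05:30, 06:30–10:00, 10:15–11:00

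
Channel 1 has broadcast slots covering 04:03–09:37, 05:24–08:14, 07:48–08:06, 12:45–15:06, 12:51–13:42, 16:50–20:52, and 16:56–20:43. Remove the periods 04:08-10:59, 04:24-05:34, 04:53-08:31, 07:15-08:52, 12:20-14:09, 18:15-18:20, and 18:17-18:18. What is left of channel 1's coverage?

First set merges to 04:03-09:37, 12:45-15:06, 16:50-20:52.
Second set merges to 04:08-10:59, 12:20-14:09, 18:15-18:20.
04:03-09:37 minus B → 04:03-04:08.
12:45-15:06 minus B → 14:09-15:06.
16:50-20:52 minus B → 16:50-18:15, 18:20-20:52.

04:03-04:08, 14:09-15:06, 16:50-18:15, 18:20-20:52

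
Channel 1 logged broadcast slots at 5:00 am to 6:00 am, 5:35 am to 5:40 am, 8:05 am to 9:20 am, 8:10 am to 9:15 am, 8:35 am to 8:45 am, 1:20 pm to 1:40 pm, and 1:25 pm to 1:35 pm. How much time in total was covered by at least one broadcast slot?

2 h 35 min

Merged: 5:00 am–6:00 am, 8:05 am–9:20 am, 1:20 pm–1:40 pm.
Lengths: 1 h + 1 h 15 min + 20 min = 2 h 35 min.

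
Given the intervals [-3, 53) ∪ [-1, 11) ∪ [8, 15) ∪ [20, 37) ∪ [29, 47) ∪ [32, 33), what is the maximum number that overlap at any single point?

Sweep endpoints in order; track running count of active intervals.
Peak of 4 reached at 32.

4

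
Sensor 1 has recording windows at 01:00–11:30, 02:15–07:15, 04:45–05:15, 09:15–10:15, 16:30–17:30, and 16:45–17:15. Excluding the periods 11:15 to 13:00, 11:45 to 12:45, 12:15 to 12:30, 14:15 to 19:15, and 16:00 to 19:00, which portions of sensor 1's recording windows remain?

First set merges to 01:00–11:30, 16:30–17:30.
Second set merges to 11:15–13:00, 14:15–19:15.
01:00–11:30 with B removed leaves 01:00–11:15.
16:30–17:30 lies entirely inside B → drops out.

01:00–11:15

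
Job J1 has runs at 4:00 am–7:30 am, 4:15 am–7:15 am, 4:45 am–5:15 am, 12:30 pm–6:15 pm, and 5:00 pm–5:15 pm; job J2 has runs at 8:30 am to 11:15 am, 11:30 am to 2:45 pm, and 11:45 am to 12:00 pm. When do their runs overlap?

Merge the first list: 4:00 am–7:30 am, 12:30 pm–6:15 pm.
Merge the second list: 8:30 am–11:15 am, 11:30 am–2:45 pm.
4:00 am–7:30 am falls entirely outside B.
12:30 pm–6:15 pm overlaps B on 12:30 pm–2:45 pm.

12:30 pm–2:45 pm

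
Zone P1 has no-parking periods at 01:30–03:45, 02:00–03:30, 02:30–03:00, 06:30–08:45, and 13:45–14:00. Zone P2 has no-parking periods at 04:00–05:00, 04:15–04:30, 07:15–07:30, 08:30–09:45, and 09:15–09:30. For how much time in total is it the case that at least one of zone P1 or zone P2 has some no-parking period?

6 h 45 min

Merge the first list: 01:30-03:45, 06:30-08:45, 13:45-14:00.
Merge the second list: 04:00-05:00, 07:15-07:30, 08:30-09:45.
A ∪ B = 01:30-03:45, 04:00-05:00, 06:30-09:45, 13:45-14:00.
Total: 2 h 15 min + 1 h + 3 h 15 min + 15 min = 6 h 45 min.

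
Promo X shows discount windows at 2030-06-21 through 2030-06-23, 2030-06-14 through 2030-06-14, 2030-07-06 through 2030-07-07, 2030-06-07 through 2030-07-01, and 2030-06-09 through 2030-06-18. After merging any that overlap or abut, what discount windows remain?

Sort by start: 2030-06-07 through 2030-07-01, 2030-06-09 through 2030-06-18, 2030-06-14 through 2030-06-14, 2030-06-21 through 2030-06-23, 2030-07-06 through 2030-07-07.
2030-06-09 through 2030-06-18 overlaps/touches 2030-06-07 through 2030-07-01 → extend to 2030-06-07 through 2030-07-01.
2030-06-14 through 2030-06-14 overlaps/touches 2030-06-07 through 2030-07-01 → extend to 2030-06-07 through 2030-07-01.
2030-06-21 through 2030-06-23 overlaps/touches 2030-06-07 through 2030-07-01 → extend to 2030-06-07 through 2030-07-01.
2030-07-06 through 2030-07-07 is disjoint → start new block.

2030-06-07 through 2030-07-01, 2030-07-06 through 2030-07-07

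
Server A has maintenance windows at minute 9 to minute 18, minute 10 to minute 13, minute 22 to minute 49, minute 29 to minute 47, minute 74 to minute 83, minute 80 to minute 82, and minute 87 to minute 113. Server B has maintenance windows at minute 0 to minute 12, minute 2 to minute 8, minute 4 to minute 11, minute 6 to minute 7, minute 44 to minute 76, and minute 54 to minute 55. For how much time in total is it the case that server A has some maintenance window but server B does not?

61 minutes

First set merges to minute 9 to minute 18, minute 22 to minute 49, minute 74 to minute 83, minute 87 to minute 113.
Second set merges to minute 0 to minute 12, minute 44 to minute 76.
A \ B = minute 12 to minute 18, minute 22 to minute 44, minute 76 to minute 83, minute 87 to minute 113.
Total: 6 minutes + 22 minutes + 7 minutes + 26 minutes = 61 minutes.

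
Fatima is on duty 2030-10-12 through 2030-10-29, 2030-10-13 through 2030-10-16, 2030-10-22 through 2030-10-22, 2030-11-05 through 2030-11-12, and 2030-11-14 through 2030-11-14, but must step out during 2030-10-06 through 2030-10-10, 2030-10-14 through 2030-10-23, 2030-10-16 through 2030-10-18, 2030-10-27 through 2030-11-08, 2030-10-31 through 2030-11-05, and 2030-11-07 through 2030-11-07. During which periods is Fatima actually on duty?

2030-10-12 through 2030-10-13, 2030-10-24 through 2030-10-26, 2030-11-09 through 2030-11-12, 2030-11-14 through 2030-11-14

First set merges to 2030-10-12 through 2030-10-29, 2030-11-05 through 2030-11-12, 2030-11-14 through 2030-11-14.
Second set merges to 2030-10-06 through 2030-10-10, 2030-10-14 through 2030-10-23, 2030-10-27 through 2030-11-08.
2030-10-12 through 2030-10-29 with B removed leaves 2030-10-12 through 2030-10-13, 2030-10-24 through 2030-10-26.
2030-11-05 through 2030-11-12 with B removed leaves 2030-11-09 through 2030-11-12.
2030-11-14 through 2030-11-14 is untouched.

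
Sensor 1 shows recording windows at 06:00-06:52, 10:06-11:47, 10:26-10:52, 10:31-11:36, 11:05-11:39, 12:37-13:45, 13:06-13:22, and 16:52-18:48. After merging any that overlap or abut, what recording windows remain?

10:06–11:47 is disjoint → start new block.
10:26–10:52 overlaps/touches 10:06–11:47 → extend to 10:06–11:47.
10:31–11:36 overlaps/touches 10:06–11:47 → extend to 10:06–11:47.
11:05–11:39 overlaps/touches 10:06–11:47 → extend to 10:06–11:47.
12:37–13:45 is disjoint → start new block.
13:06–13:22 overlaps/touches 12:37–13:45 → extend to 12:37–13:45.
16:52–18:48 is disjoint → start new block.

06:00–06:52, 10:06–11:47, 12:37–13:45, 16:52–18:48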